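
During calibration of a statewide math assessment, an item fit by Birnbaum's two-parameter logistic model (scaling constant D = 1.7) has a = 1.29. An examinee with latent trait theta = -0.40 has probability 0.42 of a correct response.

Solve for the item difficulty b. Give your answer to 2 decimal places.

P(theta) = 1 / (1 + exp(−D·a(theta − b)))
logit(0.42) = ln(0.42/0.58) = -0.3228
b = theta − logit/(1.7·a) = -0.40 − (-0.3228)/2.1930 = -0.2528

-0.25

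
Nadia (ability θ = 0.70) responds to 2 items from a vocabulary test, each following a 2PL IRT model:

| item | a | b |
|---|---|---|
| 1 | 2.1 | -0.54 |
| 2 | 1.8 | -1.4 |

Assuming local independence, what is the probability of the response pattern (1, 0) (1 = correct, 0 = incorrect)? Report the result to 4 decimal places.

P(θ) = 1 / (1 + exp(−a(θ − b)))
P_1 = 1/(1+e^{-2.6040}) = 0.9311
P_2 = 1/(1+e^{-3.7800}) = 0.9777
L = P_1 × (1−P_2) = 0.9311 × 0.0223 = 0.02078

0.0208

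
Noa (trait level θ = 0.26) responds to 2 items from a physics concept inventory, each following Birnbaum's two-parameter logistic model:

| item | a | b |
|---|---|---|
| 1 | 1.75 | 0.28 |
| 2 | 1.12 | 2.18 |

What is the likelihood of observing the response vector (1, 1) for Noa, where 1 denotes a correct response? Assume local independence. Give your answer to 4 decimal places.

P(θ) = 1 / (1 + exp(−a(θ − b)))
P_1 = 1/(1+e^{0.0350}) = 0.4913
P_2 = 1/(1+e^{2.1504}) = 0.1043
L = P_1 × P_2 = 0.4913 × 0.1043 = 0.05123

0.0512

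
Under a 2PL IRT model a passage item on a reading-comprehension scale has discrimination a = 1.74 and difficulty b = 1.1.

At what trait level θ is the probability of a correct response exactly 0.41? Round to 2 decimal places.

0.89

P(θ) = 1 / (1 + exp(−a(θ − b)))
logit = ln(0.4100/0.5900) = -0.3640
θ = b + logit/(a) = 1.1 + (-0.3640)/1.7400 = 0.8908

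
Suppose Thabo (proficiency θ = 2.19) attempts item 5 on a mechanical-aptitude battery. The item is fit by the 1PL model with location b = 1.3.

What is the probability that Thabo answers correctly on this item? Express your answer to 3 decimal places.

P(θ) = 1 / (1 + exp(−(θ − b)))
Exponent: (2.19 − 1.3) = 0.8900
1/(1 + e^{-0.8900}) = 0.7089
P = 0.7089

0.709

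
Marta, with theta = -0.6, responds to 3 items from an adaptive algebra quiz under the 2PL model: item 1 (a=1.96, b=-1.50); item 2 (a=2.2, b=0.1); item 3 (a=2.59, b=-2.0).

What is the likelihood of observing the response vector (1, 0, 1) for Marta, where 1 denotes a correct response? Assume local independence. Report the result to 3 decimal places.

P(theta) = 1 / (1 + exp(−a(theta − b)))
P_1 = 1/(1+e^{-1.7640}) = 0.8537
P_2 = 1/(1+e^{1.5400}) = 0.1765
P_3 = 1/(1+e^{-3.6260}) = 0.9741
L = P_1 × (1−P_2) × P_3 = 0.8537 × 0.8235 × 0.9741 = 0.68477

0.685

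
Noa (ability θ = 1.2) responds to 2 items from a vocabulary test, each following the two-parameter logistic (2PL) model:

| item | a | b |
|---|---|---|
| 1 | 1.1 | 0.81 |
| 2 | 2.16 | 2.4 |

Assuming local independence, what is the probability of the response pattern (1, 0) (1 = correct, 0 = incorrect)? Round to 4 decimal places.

0.5634

P(θ) = 1 / (1 + exp(−a(θ − b)))
P_1 = 1/(1+e^{-0.4290}) = 0.6056
P_2 = 1/(1+e^{2.5920}) = 0.0697
L = P_1 × (1−P_2) = 0.6056 × 0.9303 = 0.56345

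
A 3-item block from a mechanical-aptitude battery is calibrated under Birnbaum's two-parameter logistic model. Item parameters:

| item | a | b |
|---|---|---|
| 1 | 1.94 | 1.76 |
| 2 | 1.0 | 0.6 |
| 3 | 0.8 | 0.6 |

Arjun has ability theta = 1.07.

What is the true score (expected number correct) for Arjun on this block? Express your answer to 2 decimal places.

1.42

P(theta) = 1 / (1 + exp(−a(theta − b)))
P_1 = 1/(1+e^{1.3386}) = 0.2077
P_2 = 1/(1+e^{-0.4700}) = 0.6154
P_3 = 1/(1+e^{-0.3760}) = 0.5929
E[score] = 0.2077 + 0.6154 + 0.5929 = 1.4160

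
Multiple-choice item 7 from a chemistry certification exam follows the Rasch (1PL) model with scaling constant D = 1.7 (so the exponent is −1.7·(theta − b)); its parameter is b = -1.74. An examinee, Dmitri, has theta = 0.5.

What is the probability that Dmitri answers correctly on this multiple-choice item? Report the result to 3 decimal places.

P(theta) = 1 / (1 + exp(−D·(theta − b)))
Exponent: 1.7 × (0.5 − (-1.74)) = 3.8080
1/(1 + e^{-3.8080}) = 0.9783
P = 0.9783

0.978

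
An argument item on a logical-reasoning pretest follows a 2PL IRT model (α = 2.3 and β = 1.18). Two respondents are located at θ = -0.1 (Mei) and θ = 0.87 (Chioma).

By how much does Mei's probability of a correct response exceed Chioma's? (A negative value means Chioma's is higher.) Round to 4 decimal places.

-0.2789

P(θ) = 1 / (1 + exp(−α(θ − β)))
P(Mei) = 0.0500  [exponent -2.9440]
P(Chioma) = 0.3289  [exponent -0.7130]
Difference = 0.0500 − 0.3289 = -0.2789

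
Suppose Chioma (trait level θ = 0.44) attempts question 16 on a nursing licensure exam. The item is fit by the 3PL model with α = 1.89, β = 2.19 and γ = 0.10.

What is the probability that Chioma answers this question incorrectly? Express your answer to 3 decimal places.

0.868

P(θ) = γ + (1 − γ) · 1 / (1 + exp(−α(θ − β)))
Exponent: 1.89 × (0.44 − 2.19) = -3.3075
1/(1 + e^{3.3075}) = 0.0353
P = 0.10 + 0.90 × 0.0353 = 0.1318
P(incorrect) = 1 − 0.1318 = 0.8682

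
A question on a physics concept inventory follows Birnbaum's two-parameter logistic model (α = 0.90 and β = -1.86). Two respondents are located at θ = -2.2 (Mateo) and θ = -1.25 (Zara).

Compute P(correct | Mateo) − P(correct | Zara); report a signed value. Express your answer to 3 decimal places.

-0.210

P(θ) = 1 / (1 + exp(−α(θ − β)))
P(Mateo) = 0.4241  [exponent -0.3060]
P(Zara) = 0.6339  [exponent 0.5490]
Difference = 0.4241 − 0.6339 = -0.2098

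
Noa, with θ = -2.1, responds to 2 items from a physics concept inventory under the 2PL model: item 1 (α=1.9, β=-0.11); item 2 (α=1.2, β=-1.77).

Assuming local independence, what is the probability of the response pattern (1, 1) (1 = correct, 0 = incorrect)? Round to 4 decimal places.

0.0090

P(θ) = 1 / (1 + exp(−α(θ − β)))
P_1 = 1/(1+e^{3.7810}) = 0.0223
P_2 = 1/(1+e^{0.3960}) = 0.4023
L = P_1 × P_2 = 0.0223 × 0.4023 = 0.00897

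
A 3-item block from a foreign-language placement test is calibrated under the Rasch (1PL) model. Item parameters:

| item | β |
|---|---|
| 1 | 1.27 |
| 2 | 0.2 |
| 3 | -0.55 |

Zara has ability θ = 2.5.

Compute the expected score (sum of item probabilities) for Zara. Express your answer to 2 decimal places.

2.64

P(θ) = 1 / (1 + exp(−(θ − β)))
P_1 = 1/(1+e^{-1.2300}) = 0.7738
P_2 = 1/(1+e^{-2.3000}) = 0.9089
P_3 = 1/(1+e^{-3.0500}) = 0.9548
E[score] = 0.7738 + 0.9089 + 0.9548 = 2.6375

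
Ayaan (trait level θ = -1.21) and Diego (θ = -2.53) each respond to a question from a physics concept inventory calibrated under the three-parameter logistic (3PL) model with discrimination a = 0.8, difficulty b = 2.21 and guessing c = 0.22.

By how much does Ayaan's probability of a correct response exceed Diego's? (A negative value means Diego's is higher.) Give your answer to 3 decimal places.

P(θ) = c + (1 − c) · 1 / (1 + exp(−a(θ − b)))
P(Ayaan) = 0.2675  [exponent -2.7360]
P(Diego) = 0.2372  [exponent -3.7920]
Difference = 0.2675 − 0.2372 = 0.0303

0.030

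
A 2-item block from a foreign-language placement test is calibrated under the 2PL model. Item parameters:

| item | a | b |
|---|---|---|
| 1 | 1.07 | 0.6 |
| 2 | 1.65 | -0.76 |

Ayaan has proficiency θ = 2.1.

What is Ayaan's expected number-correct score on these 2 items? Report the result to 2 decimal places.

1.82

P(θ) = 1 / (1 + exp(−a(θ − b)))
P_1 = 1/(1+e^{-1.6050}) = 0.8327
P_2 = 1/(1+e^{-4.7190}) = 0.9912
E[score] = 0.8327 + 0.9912 = 1.8239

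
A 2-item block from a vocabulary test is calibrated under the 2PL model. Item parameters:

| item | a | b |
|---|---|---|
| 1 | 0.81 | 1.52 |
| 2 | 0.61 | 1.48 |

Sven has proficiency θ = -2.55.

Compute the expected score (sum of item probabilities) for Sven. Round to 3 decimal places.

P(θ) = 1 / (1 + exp(−a(θ − b)))
P_1 = 1/(1+e^{3.2967}) = 0.0357
P_2 = 1/(1+e^{2.4583}) = 0.0788
E[score] = 0.0357 + 0.0788 = 0.1145

0.115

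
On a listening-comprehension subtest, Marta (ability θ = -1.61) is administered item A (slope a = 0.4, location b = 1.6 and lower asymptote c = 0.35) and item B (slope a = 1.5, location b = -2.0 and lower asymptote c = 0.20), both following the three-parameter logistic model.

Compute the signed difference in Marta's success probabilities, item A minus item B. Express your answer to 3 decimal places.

-0.223

P(θ) = c + (1 − c) · 1 / (1 + exp(−a(θ − b)))
P_A = 0.4910
P_B = 0.7138
P_A − P_B = -0.2228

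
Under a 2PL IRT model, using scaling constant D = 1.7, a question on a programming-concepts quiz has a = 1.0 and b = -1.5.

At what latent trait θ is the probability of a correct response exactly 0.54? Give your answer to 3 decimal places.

P(θ) = 1 / (1 + exp(−D·a(θ − b)))
logit = ln(0.5400/0.4600) = 0.1603
θ = b + logit/(1.7·a) = -1.5 + 0.1603/1.7000 = -1.4057

-1.406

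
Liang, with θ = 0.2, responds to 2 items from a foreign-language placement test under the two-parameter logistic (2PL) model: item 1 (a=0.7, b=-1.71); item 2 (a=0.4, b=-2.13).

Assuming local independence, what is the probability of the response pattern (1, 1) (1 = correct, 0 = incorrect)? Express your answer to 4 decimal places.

0.5682

P(θ) = 1 / (1 + exp(−a(θ − b)))
P_1 = 1/(1+e^{-1.3370}) = 0.7920
P_2 = 1/(1+e^{-0.9320}) = 0.7175
L = P_1 × P_2 = 0.7920 × 0.7175 = 0.56824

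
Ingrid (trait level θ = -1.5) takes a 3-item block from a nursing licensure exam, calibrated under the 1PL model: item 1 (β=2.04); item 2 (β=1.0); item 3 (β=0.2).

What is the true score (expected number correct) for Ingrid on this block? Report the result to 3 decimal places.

P(θ) = 1 / (1 + exp(−(θ − β)))
P_1 = 1/(1+e^{3.5400}) = 0.0282
P_2 = 1/(1+e^{2.5000}) = 0.0759
P_3 = 1/(1+e^{1.7000}) = 0.1545
E[score] = 0.0282 + 0.0759 + 0.1545 = 0.2585

0.259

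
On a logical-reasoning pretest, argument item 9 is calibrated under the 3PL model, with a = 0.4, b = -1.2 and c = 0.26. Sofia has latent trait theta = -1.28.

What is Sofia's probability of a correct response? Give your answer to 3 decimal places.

P(theta) = c + (1 − c) · 1 / (1 + exp(−a(theta − b)))
Exponent: 0.4 × (-1.28 − (-1.2)) = -0.0320
1/(1 + e^{0.0320}) = 0.4920
P = 0.26 + 0.74 × 0.4920 = 0.6241

0.624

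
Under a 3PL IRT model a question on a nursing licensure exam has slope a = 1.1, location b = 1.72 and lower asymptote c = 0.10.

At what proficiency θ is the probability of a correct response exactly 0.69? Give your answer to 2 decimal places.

2.31

P(θ) = c + (1 − c) · 1 / (1 + exp(−a(θ − b)))
Remove guessing floor: (0.69 − 0.10)/(1 − 0.10) = 0.6556
logit = ln(0.6556/0.3444) = 0.6436
θ = b + logit/(a) = 1.72 + 0.6436/1.1000 = 2.3050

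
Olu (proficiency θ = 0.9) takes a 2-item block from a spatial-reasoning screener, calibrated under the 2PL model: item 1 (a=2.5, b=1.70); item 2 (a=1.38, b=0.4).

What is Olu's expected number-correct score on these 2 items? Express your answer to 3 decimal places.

0.785

P(θ) = 1 / (1 + exp(−a(θ − b)))
P_1 = 1/(1+e^{2.0000}) = 0.1192
P_2 = 1/(1+e^{-0.6900}) = 0.6660
E[score] = 0.1192 + 0.6660 = 0.7852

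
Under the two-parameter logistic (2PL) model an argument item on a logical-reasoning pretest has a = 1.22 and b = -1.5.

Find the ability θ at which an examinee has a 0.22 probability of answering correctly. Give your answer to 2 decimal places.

P(θ) = 1 / (1 + exp(−a(θ − b)))
logit = ln(0.2200/0.7800) = -1.2657
θ = b + logit/(a) = -1.5 + (-1.2657)/1.2200 = -2.5374

-2.54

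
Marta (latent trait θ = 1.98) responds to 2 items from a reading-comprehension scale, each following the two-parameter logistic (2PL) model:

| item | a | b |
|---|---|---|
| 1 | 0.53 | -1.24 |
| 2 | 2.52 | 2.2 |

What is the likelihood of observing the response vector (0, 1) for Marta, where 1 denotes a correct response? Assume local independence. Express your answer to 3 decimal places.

P(θ) = 1 / (1 + exp(−a(θ − b)))
P_1 = 1/(1+e^{-1.7066}) = 0.8464
P_2 = 1/(1+e^{0.5544}) = 0.3648
L = (1−P_1) × P_2 = 0.1536 × 0.3648 = 0.05604

0.056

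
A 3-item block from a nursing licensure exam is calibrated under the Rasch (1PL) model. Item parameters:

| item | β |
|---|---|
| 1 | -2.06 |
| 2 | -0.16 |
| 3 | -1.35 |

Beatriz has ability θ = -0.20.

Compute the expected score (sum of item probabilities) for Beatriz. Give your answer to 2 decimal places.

P(θ) = 1 / (1 + exp(−(θ − β)))
P_1 = 1/(1+e^{-1.8600}) = 0.8653
P_2 = 1/(1+e^{0.0400}) = 0.4900
P_3 = 1/(1+e^{-1.1500}) = 0.7595
E[score] = 0.8653 + 0.4900 + 0.7595 = 2.1148

2.11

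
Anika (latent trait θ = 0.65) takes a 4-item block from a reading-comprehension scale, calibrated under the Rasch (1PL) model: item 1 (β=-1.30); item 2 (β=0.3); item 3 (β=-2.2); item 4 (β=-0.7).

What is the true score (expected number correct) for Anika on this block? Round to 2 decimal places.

3.20

P(θ) = 1 / (1 + exp(−(θ − β)))
P_1 = 1/(1+e^{-1.9500}) = 0.8754
P_2 = 1/(1+e^{-0.3500}) = 0.5866
P_3 = 1/(1+e^{-2.8500}) = 0.9453
P_4 = 1/(1+e^{-1.3500}) = 0.7941
E[score] = 0.8754 + 0.5866 + 0.9453 + 0.7941 = 3.2015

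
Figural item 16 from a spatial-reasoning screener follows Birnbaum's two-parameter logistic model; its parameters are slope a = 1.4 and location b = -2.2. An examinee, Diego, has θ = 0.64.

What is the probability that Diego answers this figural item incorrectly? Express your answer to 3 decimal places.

0.018

P(θ) = 1 / (1 + exp(−a(θ − b)))
Exponent: 1.4 × (0.64 − (-2.2)) = 3.9760
1/(1 + e^{-3.9760}) = 0.9816
P(incorrect) = 1 − 0.9816 = 0.0184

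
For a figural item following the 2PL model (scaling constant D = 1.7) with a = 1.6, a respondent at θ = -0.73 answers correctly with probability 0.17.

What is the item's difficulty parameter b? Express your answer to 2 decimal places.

-0.15

P(θ) = 1 / (1 + exp(−D·a(θ − b)))
logit(0.17) = ln(0.17/0.83) = -1.5856
b = θ − logit/(1.7·a) = -0.73 − (-1.5856)/2.7200 = -0.1470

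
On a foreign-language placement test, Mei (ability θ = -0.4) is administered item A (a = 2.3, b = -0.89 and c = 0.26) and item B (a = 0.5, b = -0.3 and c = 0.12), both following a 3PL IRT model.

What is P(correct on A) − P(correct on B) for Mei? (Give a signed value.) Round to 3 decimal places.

P(θ) = c + (1 − c) · 1 / (1 + exp(−a(θ − b)))
P_A = 0.8189
P_B = 0.5490
P_A − P_B = 0.2699

0.270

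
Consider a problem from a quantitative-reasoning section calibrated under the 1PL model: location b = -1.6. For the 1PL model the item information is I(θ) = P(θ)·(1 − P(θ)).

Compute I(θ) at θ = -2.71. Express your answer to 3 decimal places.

P = 1/(1+e^{1.1100}) = 0.2479
P(1−P) = 0.2479 × 0.7521 = 0.1864
I = P(1−P) = 0.18643

0.186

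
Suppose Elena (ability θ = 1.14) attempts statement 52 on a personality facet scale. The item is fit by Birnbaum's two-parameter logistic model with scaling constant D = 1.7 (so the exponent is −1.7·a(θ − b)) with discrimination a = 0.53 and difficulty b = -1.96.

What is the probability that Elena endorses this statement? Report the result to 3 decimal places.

P(θ) = 1 / (1 + exp(−D·a(θ − b)))
Exponent: 1.7 × 0.53 × (1.14 − (-1.96)) = 2.7931
1/(1 + e^{-2.7931}) = 0.9423
P = 0.9423

0.942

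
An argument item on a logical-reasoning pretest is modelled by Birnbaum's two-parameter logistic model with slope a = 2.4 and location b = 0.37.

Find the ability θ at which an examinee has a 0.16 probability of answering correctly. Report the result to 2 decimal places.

P(θ) = 1 / (1 + exp(−a(θ − b)))
logit = ln(0.1600/0.8400) = -1.6582
θ = b + logit/(a) = 0.37 + (-1.6582)/2.4000 = -0.3209

-0.32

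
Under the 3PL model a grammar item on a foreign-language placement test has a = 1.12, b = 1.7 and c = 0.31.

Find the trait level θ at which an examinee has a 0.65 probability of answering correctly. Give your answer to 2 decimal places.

P(θ) = c + (1 − c) · 1 / (1 + exp(−a(θ − b)))
Remove guessing floor: (0.65 − 0.31)/(1 − 0.31) = 0.4928
logit = ln(0.4928/0.5072) = -0.0290
θ = b + logit/(a) = 1.7 + (-0.0290)/1.1200 = 1.6741

1.67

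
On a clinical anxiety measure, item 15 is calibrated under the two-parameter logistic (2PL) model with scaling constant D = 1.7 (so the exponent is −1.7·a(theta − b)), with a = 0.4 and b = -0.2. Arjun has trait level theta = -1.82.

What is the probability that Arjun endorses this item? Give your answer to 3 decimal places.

P(theta) = 1 / (1 + exp(−D·a(theta − b)))
Exponent: 1.7 × 0.4 × (-1.82 − (-0.2)) = -1.1016
1/(1 + e^{1.1016}) = 0.2494
P = 0.2494

0.249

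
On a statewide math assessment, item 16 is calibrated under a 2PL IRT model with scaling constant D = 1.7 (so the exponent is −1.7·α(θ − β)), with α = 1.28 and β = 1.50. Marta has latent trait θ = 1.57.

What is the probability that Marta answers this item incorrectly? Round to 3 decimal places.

P(θ) = 1 / (1 + exp(−D·α(θ − β)))
Exponent: 1.7 × 1.28 × (1.57 − 1.50) = 0.1523
1/(1 + e^{-0.1523}) = 0.5380
P = 0.5380
P(incorrect) = 1 − 0.5380 = 0.4620

0.462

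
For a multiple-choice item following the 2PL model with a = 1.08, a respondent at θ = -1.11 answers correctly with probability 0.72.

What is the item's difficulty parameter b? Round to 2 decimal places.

-1.98

P(θ) = 1 / (1 + exp(−a(θ − b)))
logit(0.72) = ln(0.72/0.28) = 0.9445
b = θ − logit/(a) = -1.11 − 0.9445/1.0800 = -1.9845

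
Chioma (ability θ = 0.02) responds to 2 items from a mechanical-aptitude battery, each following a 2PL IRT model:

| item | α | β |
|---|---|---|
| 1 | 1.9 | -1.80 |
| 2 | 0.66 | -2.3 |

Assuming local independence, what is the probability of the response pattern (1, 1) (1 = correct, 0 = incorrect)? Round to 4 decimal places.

P(θ) = 1 / (1 + exp(−α(θ − β)))
P_1 = 1/(1+e^{-3.4580}) = 0.9695
P_2 = 1/(1+e^{-1.5312}) = 0.8222
L = P_1 × P_2 = 0.9695 × 0.8222 = 0.79708

0.7971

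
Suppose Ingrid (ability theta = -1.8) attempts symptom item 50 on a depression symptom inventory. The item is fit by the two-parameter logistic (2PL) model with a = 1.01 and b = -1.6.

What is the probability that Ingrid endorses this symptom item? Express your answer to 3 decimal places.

0.450

P(theta) = 1 / (1 + exp(−a(theta − b)))
Exponent: 1.01 × (-1.8 − (-1.6)) = -0.2020
1/(1 + e^{0.2020}) = 0.4497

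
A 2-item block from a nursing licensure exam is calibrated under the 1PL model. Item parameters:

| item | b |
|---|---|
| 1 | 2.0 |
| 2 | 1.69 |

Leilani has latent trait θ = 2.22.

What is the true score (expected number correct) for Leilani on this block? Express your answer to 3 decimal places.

1.184

P(θ) = 1 / (1 + exp(−(θ − b)))
P_1 = 1/(1+e^{-0.2200}) = 0.5548
P_2 = 1/(1+e^{-0.5300}) = 0.6295
E[score] = 0.5548 + 0.6295 = 1.1843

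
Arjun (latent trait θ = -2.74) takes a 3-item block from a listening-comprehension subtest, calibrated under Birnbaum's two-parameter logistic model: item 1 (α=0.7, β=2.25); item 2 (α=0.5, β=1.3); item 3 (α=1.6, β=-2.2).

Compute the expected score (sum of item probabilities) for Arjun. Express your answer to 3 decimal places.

0.443

P(θ) = 1 / (1 + exp(−α(θ − β)))
P_1 = 1/(1+e^{3.4930}) = 0.0295
P_2 = 1/(1+e^{2.0200}) = 0.1171
P_3 = 1/(1+e^{0.8640}) = 0.2965
E[score] = 0.0295 + 0.1171 + 0.2965 = 0.4431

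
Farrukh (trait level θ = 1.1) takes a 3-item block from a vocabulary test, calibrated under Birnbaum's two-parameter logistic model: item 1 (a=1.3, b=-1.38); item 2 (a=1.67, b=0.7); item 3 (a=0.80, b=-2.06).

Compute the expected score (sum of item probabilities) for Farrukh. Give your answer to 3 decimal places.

P(θ) = 1 / (1 + exp(−a(θ − b)))
P_1 = 1/(1+e^{-3.2240}) = 0.9617
P_2 = 1/(1+e^{-0.6680}) = 0.6611
P_3 = 1/(1+e^{-2.5280}) = 0.9261
E[score] = 0.9617 + 0.6611 + 0.9261 = 2.5489

2.549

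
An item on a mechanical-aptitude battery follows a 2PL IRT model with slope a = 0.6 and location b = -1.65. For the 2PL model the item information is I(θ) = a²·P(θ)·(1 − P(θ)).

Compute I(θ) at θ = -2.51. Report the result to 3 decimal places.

P = 1/(1+e^{0.5160}) = 0.3738
P(1−P) = 0.3738 × 0.6262 = 0.2341
I = a² × P(1−P) = 0.6² × 0.2341 = 0.08427

0.084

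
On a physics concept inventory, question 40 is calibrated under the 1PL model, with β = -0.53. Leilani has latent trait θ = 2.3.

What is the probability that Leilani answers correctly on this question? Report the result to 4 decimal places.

P(θ) = 1 / (1 + exp(−(θ − β)))
Exponent: (2.3 − (-0.53)) = 2.8300
1/(1 + e^{-2.8300}) = 0.9443
P = 0.9443

0.9443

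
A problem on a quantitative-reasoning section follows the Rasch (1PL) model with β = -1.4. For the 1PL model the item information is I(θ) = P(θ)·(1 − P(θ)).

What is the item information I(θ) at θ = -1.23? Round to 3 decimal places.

0.248

P = 1/(1+e^{-0.1700}) = 0.5424
P(1−P) = 0.5424 × 0.4576 = 0.2482
I = P(1−P) = 0.24820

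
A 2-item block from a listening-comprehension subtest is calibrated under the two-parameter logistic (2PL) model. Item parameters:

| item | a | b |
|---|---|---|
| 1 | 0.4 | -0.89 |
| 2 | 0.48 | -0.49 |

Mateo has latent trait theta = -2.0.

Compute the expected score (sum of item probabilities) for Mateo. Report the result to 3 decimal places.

0.717

P(theta) = 1 / (1 + exp(−a(theta − b)))
P_1 = 1/(1+e^{0.4440}) = 0.3908
P_2 = 1/(1+e^{0.7248}) = 0.3263
E[score] = 0.3908 + 0.3263 = 0.7171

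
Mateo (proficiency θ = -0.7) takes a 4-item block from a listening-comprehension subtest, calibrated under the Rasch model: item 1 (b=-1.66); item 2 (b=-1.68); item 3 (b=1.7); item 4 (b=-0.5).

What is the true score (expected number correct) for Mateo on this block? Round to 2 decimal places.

1.98

P(θ) = 1 / (1 + exp(−(θ − b)))
P_1 = 1/(1+e^{-0.9600}) = 0.7231
P_2 = 1/(1+e^{-0.9800}) = 0.7271
P_3 = 1/(1+e^{2.4000}) = 0.0832
P_4 = 1/(1+e^{0.2000}) = 0.4502
E[score] = 0.7231 + 0.7271 + 0.0832 + 0.4502 = 1.9836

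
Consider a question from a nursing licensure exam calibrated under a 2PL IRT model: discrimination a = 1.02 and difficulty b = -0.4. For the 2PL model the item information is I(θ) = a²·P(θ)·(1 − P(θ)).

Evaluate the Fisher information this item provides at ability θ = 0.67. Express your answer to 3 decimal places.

0.196

P = 1/(1+e^{-1.0914}) = 0.7486
P(1−P) = 0.7486 × 0.2514 = 0.1882
I = a² × P(1−P) = 1.02² × 0.1882 = 0.19578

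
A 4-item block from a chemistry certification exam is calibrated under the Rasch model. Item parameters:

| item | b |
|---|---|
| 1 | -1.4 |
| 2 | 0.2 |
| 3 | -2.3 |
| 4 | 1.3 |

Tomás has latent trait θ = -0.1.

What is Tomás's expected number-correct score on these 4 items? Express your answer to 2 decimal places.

P(θ) = 1 / (1 + exp(−(θ − b)))
P_1 = 1/(1+e^{-1.3000}) = 0.7858
P_2 = 1/(1+e^{0.3000}) = 0.4256
P_3 = 1/(1+e^{-2.2000}) = 0.9002
P_4 = 1/(1+e^{1.4000}) = 0.1978
E[score] = 0.7858 + 0.4256 + 0.9002 + 0.1978 = 2.3095

2.31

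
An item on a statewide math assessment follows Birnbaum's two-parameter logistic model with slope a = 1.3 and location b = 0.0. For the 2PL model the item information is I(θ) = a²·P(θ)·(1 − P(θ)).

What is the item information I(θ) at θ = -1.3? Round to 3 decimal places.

0.222

P = 1/(1+e^{1.6900}) = 0.1558
P(1−P) = 0.1558 × 0.8442 = 0.1315
I = a² × P(1−P) = 1.3² × 0.1315 = 0.22225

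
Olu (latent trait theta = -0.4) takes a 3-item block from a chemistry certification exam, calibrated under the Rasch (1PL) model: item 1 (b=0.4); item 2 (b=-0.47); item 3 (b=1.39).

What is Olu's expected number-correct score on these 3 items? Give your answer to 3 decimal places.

P(theta) = 1 / (1 + exp(−(theta − b)))
P_1 = 1/(1+e^{0.8000}) = 0.3100
P_2 = 1/(1+e^{-0.0700}) = 0.5175
P_3 = 1/(1+e^{1.7900}) = 0.1431
E[score] = 0.3100 + 0.5175 + 0.1431 = 0.9706

0.971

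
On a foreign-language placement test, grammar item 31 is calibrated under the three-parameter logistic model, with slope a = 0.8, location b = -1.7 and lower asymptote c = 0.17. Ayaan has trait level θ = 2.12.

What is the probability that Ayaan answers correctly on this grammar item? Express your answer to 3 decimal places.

0.963

P(θ) = c + (1 − c) · 1 / (1 + exp(−a(θ − b)))
Exponent: 0.8 × (2.12 − (-1.7)) = 3.0560
1/(1 + e^{-3.0560}) = 0.9550
P = 0.17 + 0.83 × 0.9550 = 0.9627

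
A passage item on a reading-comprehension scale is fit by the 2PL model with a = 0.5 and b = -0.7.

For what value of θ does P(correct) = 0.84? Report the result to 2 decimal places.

P(θ) = 1 / (1 + exp(−a(θ − b)))
logit = ln(0.8400/0.1600) = 1.6582
θ = b + logit/(a) = -0.7 + 1.6582/0.5000 = 2.6165

2.62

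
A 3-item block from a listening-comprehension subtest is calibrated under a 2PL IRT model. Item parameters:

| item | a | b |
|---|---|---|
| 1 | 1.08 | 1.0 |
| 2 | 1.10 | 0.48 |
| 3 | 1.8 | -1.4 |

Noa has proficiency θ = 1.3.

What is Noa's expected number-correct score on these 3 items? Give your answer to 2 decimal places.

P(θ) = 1 / (1 + exp(−a(θ − b)))
P_1 = 1/(1+e^{-0.3240}) = 0.5803
P_2 = 1/(1+e^{-0.9020}) = 0.7114
P_3 = 1/(1+e^{-4.8600}) = 0.9923
E[score] = 0.5803 + 0.7114 + 0.9923 = 2.2840

2.28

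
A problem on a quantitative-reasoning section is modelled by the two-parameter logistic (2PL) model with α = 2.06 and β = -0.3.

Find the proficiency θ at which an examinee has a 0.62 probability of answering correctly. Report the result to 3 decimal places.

-0.062

P(θ) = 1 / (1 + exp(−α(θ − β)))
logit = ln(0.6200/0.3800) = 0.4895
θ = β + logit/(α) = -0.3 + 0.4895/2.0600 = -0.0624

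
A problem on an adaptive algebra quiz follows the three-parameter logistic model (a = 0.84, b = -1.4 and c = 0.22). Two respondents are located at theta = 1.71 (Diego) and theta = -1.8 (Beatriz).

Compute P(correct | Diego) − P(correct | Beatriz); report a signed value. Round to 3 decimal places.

0.402

P(theta) = c + (1 − c) · 1 / (1 + exp(−a(theta − b)))
P(Diego) = 0.9467  [exponent 2.6124]
P(Beatriz) = 0.5451  [exponent -0.3360]
Difference = 0.9467 − 0.5451 = 0.4016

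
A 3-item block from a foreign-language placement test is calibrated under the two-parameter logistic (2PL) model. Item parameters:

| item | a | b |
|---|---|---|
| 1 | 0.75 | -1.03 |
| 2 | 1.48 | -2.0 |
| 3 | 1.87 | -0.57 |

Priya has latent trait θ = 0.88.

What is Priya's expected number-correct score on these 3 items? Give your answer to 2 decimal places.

P(θ) = 1 / (1 + exp(−a(θ − b)))
P_1 = 1/(1+e^{-1.4325}) = 0.8073
P_2 = 1/(1+e^{-4.2624}) = 0.9861
P_3 = 1/(1+e^{-2.7115}) = 0.9377
E[score] = 0.8073 + 0.9861 + 0.9377 = 2.7311

2.73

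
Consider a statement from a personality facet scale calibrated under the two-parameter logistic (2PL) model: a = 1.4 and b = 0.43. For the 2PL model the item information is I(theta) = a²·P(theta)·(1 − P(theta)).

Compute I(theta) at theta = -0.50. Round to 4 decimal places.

0.3295

P = 1/(1+e^{1.3020}) = 0.2138
P(1−P) = 0.2138 × 0.7862 = 0.1681
I = a² × P(1−P) = 1.4² × 0.1681 = 0.32949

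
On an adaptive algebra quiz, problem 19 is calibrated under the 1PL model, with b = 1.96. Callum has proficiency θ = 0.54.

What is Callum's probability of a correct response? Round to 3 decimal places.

P(θ) = 1 / (1 + exp(−(θ − b)))
Exponent: (0.54 − 1.96) = -1.4200
1/(1 + e^{1.4200}) = 0.1947
P = 0.1947

0.195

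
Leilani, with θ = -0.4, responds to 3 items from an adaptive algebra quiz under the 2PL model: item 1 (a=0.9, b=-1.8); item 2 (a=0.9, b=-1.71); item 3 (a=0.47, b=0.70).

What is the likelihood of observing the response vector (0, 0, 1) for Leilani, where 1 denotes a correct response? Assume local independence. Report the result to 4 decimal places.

0.0194

P(θ) = 1 / (1 + exp(−a(θ − b)))
P_1 = 1/(1+e^{-1.2600}) = 0.7790
P_2 = 1/(1+e^{-1.1790}) = 0.7648
P_3 = 1/(1+e^{0.5170}) = 0.3736
L = (1−P_1) × (1−P_2) × P_3 = 0.2210 × 0.2352 × 0.3736 = 0.01942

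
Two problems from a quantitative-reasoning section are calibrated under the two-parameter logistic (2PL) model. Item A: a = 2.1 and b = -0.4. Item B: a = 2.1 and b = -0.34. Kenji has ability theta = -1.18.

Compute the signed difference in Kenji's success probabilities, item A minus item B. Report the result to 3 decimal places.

0.016

P(theta) = 1 / (1 + exp(−a(theta − b)))
P_A = 0.1627
P_B = 0.1463
P_A − P_B = 0.0164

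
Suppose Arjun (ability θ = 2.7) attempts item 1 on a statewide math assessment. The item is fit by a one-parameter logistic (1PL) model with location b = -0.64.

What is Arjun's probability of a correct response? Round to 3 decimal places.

P(θ) = 1 / (1 + exp(−(θ − b)))
Exponent: (2.7 − (-0.64)) = 3.3400
1/(1 + e^{-3.3400}) = 0.9658
P = 0.9658

0.966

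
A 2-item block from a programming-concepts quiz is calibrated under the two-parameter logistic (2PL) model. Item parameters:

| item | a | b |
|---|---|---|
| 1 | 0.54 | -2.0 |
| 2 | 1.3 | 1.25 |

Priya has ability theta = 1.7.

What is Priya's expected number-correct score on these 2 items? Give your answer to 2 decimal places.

1.52

P(theta) = 1 / (1 + exp(−a(theta − b)))
P_1 = 1/(1+e^{-1.9980}) = 0.8806
P_2 = 1/(1+e^{-0.5850}) = 0.6422
E[score] = 0.8806 + 0.6422 = 1.5228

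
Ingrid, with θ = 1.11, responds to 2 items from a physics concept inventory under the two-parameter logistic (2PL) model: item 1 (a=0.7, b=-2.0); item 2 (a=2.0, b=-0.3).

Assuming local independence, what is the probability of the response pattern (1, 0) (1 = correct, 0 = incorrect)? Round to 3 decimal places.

0.051

P(θ) = 1 / (1 + exp(−a(θ − b)))
P_1 = 1/(1+e^{-2.1770}) = 0.8982
P_2 = 1/(1+e^{-2.8200}) = 0.9437
L = P_1 × (1−P_2) = 0.8982 × 0.0563 = 0.05052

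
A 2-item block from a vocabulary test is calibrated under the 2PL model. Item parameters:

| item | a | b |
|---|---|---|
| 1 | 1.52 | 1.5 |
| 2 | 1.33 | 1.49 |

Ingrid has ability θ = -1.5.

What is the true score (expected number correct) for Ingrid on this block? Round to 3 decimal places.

P(θ) = 1 / (1 + exp(−a(θ − b)))
P_1 = 1/(1+e^{4.5600}) = 0.0104
P_2 = 1/(1+e^{3.9767}) = 0.0184
E[score] = 0.0104 + 0.0184 = 0.0288

0.029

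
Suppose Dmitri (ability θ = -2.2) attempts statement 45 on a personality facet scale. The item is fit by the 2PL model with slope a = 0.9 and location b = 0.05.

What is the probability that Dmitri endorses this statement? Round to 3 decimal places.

P(θ) = 1 / (1 + exp(−a(θ − b)))
Exponent: 0.9 × (-2.2 − 0.05) = -2.0250
1/(1 + e^{2.0250}) = 0.1166

0.117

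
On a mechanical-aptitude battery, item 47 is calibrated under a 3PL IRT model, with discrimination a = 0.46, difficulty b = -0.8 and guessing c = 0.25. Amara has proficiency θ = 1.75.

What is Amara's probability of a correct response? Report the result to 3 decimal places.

P(θ) = c + (1 − c) · 1 / (1 + exp(−a(θ − b)))
Exponent: 0.46 × (1.75 − (-0.8)) = 1.1730
1/(1 + e^{-1.1730}) = 0.7637
P = 0.25 + 0.75 × 0.7637 = 0.8228

0.823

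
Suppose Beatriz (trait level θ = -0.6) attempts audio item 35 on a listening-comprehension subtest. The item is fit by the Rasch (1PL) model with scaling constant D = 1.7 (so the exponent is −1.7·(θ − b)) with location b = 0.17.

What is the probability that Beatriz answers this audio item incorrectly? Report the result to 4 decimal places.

P(θ) = 1 / (1 + exp(−D·(θ − b)))
Exponent: 1.7 × (-0.6 − 0.17) = -1.3090
1/(1 + e^{1.3090}) = 0.2127
P = 0.2127
P(incorrect) = 1 − 0.2127 = 0.7873

0.7873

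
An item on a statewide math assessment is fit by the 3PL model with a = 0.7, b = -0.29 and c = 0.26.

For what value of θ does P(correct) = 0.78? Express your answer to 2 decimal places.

0.94

P(θ) = c + (1 − c) · 1 / (1 + exp(−a(θ − b)))
Remove guessing floor: (0.78 − 0.26)/(1 − 0.26) = 0.7027
logit = ln(0.7027/0.2973) = 0.8602
θ = b + logit/(a) = -0.29 + 0.8602/0.7000 = 0.9389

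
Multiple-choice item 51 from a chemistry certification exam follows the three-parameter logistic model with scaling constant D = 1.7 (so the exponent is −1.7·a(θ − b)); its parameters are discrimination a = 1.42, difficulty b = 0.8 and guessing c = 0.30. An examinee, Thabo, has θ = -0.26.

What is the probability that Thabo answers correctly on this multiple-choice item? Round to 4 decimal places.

P(θ) = c + (1 − c) · 1 / (1 + exp(−D·a(θ − b)))
Exponent: 1.7 × 1.42 × (-0.26 − 0.8) = -2.5588
1/(1 + e^{2.5588}) = 0.0718
P = 0.30 + 0.70 × 0.0718 = 0.3503

0.3503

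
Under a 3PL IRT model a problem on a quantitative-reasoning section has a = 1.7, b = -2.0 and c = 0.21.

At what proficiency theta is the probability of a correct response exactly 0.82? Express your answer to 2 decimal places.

-1.28

P(theta) = c + (1 − c) · 1 / (1 + exp(−a(theta − b)))
Remove guessing floor: (0.82 − 0.21)/(1 − 0.21) = 0.7722
logit = ln(0.7722/0.2278) = 1.2205
theta = b + logit/(a) = -2.0 + 1.2205/1.7000 = -1.2821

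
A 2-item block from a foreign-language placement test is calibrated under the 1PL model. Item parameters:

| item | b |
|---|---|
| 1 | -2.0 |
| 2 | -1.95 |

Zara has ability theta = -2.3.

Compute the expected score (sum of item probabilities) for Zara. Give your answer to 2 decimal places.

P(theta) = 1 / (1 + exp(−(theta − b)))
P_1 = 1/(1+e^{0.3000}) = 0.4256
P_2 = 1/(1+e^{0.3500}) = 0.4134
E[score] = 0.4256 + 0.4134 = 0.8389

0.84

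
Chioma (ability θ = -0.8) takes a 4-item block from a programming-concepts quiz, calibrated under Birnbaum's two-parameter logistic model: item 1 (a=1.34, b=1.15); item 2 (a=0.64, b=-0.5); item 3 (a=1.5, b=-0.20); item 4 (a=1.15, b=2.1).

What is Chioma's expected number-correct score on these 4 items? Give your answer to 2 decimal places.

0.84

P(θ) = 1 / (1 + exp(−a(θ − b)))
P_1 = 1/(1+e^{2.6130}) = 0.0683
P_2 = 1/(1+e^{0.1920}) = 0.4521
P_3 = 1/(1+e^{0.9000}) = 0.2891
P_4 = 1/(1+e^{3.3350}) = 0.0344
E[score] = 0.0683 + 0.4521 + 0.2891 + 0.0344 = 0.8439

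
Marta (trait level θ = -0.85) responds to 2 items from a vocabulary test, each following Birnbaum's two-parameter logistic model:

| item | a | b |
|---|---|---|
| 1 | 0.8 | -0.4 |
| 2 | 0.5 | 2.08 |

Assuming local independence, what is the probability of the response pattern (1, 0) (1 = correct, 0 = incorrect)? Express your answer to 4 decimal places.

0.3338

P(θ) = 1 / (1 + exp(−a(θ − b)))
P_1 = 1/(1+e^{0.3600}) = 0.4110
P_2 = 1/(1+e^{1.4650}) = 0.1877
L = P_1 × (1−P_2) = 0.4110 × 0.8123 = 0.33382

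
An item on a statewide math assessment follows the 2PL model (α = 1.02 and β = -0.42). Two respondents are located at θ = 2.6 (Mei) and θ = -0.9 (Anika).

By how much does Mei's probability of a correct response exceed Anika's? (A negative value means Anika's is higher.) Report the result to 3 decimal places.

0.576

P(θ) = 1 / (1 + exp(−α(θ − β)))
P(Mei) = 0.9561  [exponent 3.0804]
P(Anika) = 0.3800  [exponent -0.4896]
Difference = 0.9561 − 0.3800 = 0.5761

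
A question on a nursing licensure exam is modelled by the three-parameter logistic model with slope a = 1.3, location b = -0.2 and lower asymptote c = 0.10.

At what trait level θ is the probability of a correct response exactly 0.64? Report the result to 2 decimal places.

0.11

P(θ) = c + (1 − c) · 1 / (1 + exp(−a(θ − b)))
Remove guessing floor: (0.64 − 0.10)/(1 − 0.10) = 0.6000
logit = ln(0.6000/0.4000) = 0.4055
θ = b + logit/(a) = -0.2 + 0.4055/1.3000 = 0.1119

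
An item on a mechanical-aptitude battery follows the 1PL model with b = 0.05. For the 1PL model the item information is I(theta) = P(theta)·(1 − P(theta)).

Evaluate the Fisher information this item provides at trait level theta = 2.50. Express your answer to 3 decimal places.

P = 1/(1+e^{-2.4500}) = 0.9206
P(1−P) = 0.9206 × 0.0794 = 0.0731
I = P(1−P) = 0.07313

0.073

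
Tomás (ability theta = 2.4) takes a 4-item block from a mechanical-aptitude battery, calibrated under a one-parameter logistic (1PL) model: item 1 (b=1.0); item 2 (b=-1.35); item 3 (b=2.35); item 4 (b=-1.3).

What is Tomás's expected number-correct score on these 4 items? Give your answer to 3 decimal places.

P(theta) = 1 / (1 + exp(−(theta − b)))
P_1 = 1/(1+e^{-1.4000}) = 0.8022
P_2 = 1/(1+e^{-3.7500}) = 0.9770
P_3 = 1/(1+e^{-0.0500}) = 0.5125
P_4 = 1/(1+e^{-3.7000}) = 0.9759
E[score] = 0.8022 + 0.9770 + 0.5125 + 0.9759 = 3.2676

3.268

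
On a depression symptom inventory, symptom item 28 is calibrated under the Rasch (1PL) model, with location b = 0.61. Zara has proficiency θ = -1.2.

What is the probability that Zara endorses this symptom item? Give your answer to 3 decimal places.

0.141

P(θ) = 1 / (1 + exp(−(θ − b)))
Exponent: (-1.2 − 0.61) = -1.8100
1/(1 + e^{1.8100}) = 0.1406
P = 0.1406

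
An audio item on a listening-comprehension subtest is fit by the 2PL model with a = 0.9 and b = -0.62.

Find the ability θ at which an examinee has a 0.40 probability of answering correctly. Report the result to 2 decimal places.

-1.07

P(θ) = 1 / (1 + exp(−a(θ − b)))
logit = ln(0.4000/0.6000) = -0.4055
θ = b + logit/(a) = -0.62 + (-0.4055)/0.9000 = -1.0705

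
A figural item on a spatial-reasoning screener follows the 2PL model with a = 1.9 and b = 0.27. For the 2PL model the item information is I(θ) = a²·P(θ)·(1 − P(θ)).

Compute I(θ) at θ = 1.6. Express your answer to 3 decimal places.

0.247

P = 1/(1+e^{-2.5270}) = 0.9260
P(1−P) = 0.9260 × 0.0740 = 0.0685
I = a² × P(1−P) = 1.9² × 0.0685 = 0.24733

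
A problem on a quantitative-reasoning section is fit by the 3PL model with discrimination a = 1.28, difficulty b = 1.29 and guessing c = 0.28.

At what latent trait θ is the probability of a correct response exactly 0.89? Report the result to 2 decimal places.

P(θ) = c + (1 − c) · 1 / (1 + exp(−a(θ − b)))
Remove guessing floor: (0.89 − 0.28)/(1 − 0.28) = 0.8472
logit = ln(0.8472/0.1528) = 1.7130
θ = b + logit/(a) = 1.29 + 1.7130/1.2800 = 2.6283

2.63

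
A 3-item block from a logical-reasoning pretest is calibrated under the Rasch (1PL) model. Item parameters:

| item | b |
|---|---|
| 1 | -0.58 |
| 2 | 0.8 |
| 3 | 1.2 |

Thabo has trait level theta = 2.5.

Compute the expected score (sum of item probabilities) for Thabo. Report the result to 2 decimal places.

P(theta) = 1 / (1 + exp(−(theta − b)))
P_1 = 1/(1+e^{-3.0800}) = 0.9561
P_2 = 1/(1+e^{-1.7000}) = 0.8455
P_3 = 1/(1+e^{-1.3000}) = 0.7858
E[score] = 0.9561 + 0.8455 + 0.7858 = 2.5874

2.59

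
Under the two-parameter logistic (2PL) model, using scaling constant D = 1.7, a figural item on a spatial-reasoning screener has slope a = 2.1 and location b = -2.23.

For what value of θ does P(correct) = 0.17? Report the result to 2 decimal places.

-2.67

P(θ) = 1 / (1 + exp(−D·a(θ − b)))
logit = ln(0.1700/0.8300) = -1.5856
θ = b + logit/(1.7·a) = -2.23 + (-1.5856)/3.5700 = -2.6742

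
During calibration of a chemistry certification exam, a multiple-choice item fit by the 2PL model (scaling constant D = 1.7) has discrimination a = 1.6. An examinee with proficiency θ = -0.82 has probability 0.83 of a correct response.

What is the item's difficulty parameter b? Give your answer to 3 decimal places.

P(θ) = 1 / (1 + exp(−D·a(θ − b)))
logit(0.83) = ln(0.83/0.17) = 1.5856
b = θ − logit/(1.7·a) = -0.82 − 1.5856/2.7200 = -1.4030

-1.403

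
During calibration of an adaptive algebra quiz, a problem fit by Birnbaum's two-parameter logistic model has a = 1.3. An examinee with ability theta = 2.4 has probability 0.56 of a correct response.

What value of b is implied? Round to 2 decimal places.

P(theta) = 1 / (1 + exp(−a(theta − b)))
logit(0.56) = ln(0.56/0.44) = 0.2412
b = theta − logit/(a) = 2.4 − 0.2412/1.3000 = 2.2145

2.21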